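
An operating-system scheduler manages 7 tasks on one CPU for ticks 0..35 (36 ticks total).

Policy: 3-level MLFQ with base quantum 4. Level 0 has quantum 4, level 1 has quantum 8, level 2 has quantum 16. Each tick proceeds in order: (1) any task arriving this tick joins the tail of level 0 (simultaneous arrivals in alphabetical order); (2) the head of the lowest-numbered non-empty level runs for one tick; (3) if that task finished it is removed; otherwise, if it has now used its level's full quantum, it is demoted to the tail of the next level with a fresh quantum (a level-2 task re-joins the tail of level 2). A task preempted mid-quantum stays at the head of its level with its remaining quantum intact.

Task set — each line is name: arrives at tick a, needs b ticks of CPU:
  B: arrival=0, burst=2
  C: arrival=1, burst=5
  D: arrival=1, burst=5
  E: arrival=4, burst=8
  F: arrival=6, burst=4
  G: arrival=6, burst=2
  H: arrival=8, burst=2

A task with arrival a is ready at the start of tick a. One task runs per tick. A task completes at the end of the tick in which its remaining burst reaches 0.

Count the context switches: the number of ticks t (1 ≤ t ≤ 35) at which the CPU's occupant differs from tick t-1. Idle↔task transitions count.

context switches = 10

t=0: L0/L1/L2 = B/-/- → run B
t=1: L0/L1/L2 = BCD/-/- → run B
t=2: L0/L1/L2 = CD/-/- → run C
t=3: L0/L1/L2 = CD/-/- → run C
t=4: L0/L1/L2 = CDE/-/- → run C
t=5: L0/L1/L2 = CDE/-/- → run C
t=6: L0/L1/L2 = DEFG/C/- → run D
t=7: L0/L1/L2 = DEFG/C/- → run D
t=8: L0/L1/L2 = DEFGH/C/- → run D
t=9: L0/L1/L2 = DEFGH/C/- → run D
t=10: L0/L1/L2 = EFGH/CD/- → run E
t=11: L0/L1/L2 = EFGH/CD/- → run E
t=12: L0/L1/L2 = EFGH/CD/- → run E
t=13: L0/L1/L2 = EFGH/CD/- → run E
t=14: L0/L1/L2 = FGH/CDE/- → run F
t=15: L0/L1/L2 = FGH/CDE/- → run F
t=16: L0/L1/L2 = FGH/CDE/- → run F
t=17: L0/L1/L2 = FGH/CDE/- → run F
t=18: L0/L1/L2 = GH/CDE/- → run G
t=19: L0/L1/L2 = GH/CDE/- → run G
t=20: L0/L1/L2 = H/CDE/- → run H
t=21: L0/L1/L2 = H/CDE/- → run H
t=22: L0/L1/L2 = -/CDE/- → run C
t=23: L0/L1/L2 = -/DE/- → run D
t=24: L0/L1/L2 = -/E/- → run E
t=25: L0/L1/L2 = -/E/- → run E
t=26: L0/L1/L2 = -/E/- → run E
t=27: L0/L1/L2 = -/E/- → run E
t=28: (idle)
t=29: (idle)
t=30: (idle)
t=31: (idle)
t=32: (idle)
t=33: (idle)
t=34: (idle)
t=35: (idle)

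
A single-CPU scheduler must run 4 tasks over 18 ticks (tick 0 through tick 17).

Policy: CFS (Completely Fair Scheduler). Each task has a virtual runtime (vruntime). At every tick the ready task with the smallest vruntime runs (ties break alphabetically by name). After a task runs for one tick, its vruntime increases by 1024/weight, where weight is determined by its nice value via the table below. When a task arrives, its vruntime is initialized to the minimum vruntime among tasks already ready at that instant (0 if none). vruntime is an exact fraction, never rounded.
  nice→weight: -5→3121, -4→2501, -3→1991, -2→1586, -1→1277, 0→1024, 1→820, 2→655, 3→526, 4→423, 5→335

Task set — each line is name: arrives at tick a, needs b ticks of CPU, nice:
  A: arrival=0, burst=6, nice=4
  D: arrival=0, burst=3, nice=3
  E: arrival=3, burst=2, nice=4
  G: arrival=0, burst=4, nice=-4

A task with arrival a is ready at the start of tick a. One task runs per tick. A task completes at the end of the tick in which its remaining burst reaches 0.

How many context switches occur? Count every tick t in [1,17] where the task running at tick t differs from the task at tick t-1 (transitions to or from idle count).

t=0: vr[A=0 D=0 G=0] → run A
t=1: vr[A=1024/423 D=0 G=0] → run D
t=2: vr[A=1024/423 D=512/263 G=0] → run G
t=3: vr[A=1024/423 D=512/263 E=1024/2501 G=1024/2501] → run E
t=4: vr[A=1024/423 D=512/263 E=2994176/1057923 G=1024/2501] → run G
t=5: vr[A=1024/423 D=512/263 E=2994176/1057923 G=2048/2501] → run G
t=6: vr[A=1024/423 D=512/263 E=2994176/1057923 G=3072/2501] → run G
t=7: vr[A=1024/423 D=512/263 E=2994176/1057923] → run D
t=8: vr[A=1024/423 D=1024/263 E=2994176/1057923] → run A
t=9: vr[A=2048/423 D=1024/263 E=2994176/1057923] → run E
t=10: vr[A=2048/423 D=1024/263] → run D
t=11: vr[A=2048/423] → run A
t=12: vr[A=1024/141] → run A
t=13: vr[A=4096/423] → run A
t=14: vr[A=5120/423] → run A
t=15: (idle)
t=16: (idle)
t=17: (idle)

context switches = 10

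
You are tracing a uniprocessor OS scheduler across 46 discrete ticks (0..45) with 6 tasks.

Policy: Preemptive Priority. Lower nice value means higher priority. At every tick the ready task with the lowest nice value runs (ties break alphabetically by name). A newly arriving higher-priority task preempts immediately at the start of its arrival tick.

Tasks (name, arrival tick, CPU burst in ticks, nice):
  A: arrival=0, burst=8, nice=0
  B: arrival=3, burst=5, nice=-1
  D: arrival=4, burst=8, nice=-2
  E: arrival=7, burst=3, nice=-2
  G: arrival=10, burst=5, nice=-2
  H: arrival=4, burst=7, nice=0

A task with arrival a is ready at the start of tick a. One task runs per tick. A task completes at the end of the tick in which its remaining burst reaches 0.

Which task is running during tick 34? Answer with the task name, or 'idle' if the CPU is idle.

t=0: ready={A} → run A
t=1: ready={A} → run A
t=2: ready={A} → run A
t=3: ready={A,B} → run B
t=4: ready={A,B,D,H} → run D
t=5: ready={A,B,D,H} → run D
t=6: ready={A,B,D,H} → run D
t=7: ready={A,B,D,E,H} → run D
t=8: ready={A,B,D,E,H} → run D
t=9: ready={A,B,D,E,H} → run D
t=10: ready={A,B,D,E,G,H} → run D
t=11: ready={A,B,D,E,G,H} → run D
t=12: ready={A,B,E,G,H} → run E
t=13: ready={A,B,E,G,H} → run E
t=14: ready={A,B,E,G,H} → run E
t=15: ready={A,B,G,H} → run G
t=16: ready={A,B,G,H} → run G
t=17: ready={A,B,G,H} → run G
t=18: ready={A,B,G,H} → run G
t=19: ready={A,B,G,H} → run G
t=20: ready={A,B,H} → run B
t=21: ready={A,B,H} → run B
t=22: ready={A,B,H} → run B
t=23: ready={A,B,H} → run B
t=24: ready={A,H} → run A
t=25: ready={A,H} → run A
t=26: ready={A,H} → run A
t=27: ready={A,H} → run A
t=28: ready={A,H} → run A
t=29: ready={H} → run H
t=30: ready={H} → run H
t=31: ready={H} → run H
t=32: ready={H} → run H
t=33: ready={H} → run H
t=34: ready={H} → run H
t=35: ready={H} → run H
t=36: (idle)
t=37: (idle)
t=38: (idle)
t=39: (idle)
t=40: (idle)
t=41: (idle)
t=42: (idle)
t=43: (idle)
t=44: (idle)
t=45: (idle)

running at tick 34 = H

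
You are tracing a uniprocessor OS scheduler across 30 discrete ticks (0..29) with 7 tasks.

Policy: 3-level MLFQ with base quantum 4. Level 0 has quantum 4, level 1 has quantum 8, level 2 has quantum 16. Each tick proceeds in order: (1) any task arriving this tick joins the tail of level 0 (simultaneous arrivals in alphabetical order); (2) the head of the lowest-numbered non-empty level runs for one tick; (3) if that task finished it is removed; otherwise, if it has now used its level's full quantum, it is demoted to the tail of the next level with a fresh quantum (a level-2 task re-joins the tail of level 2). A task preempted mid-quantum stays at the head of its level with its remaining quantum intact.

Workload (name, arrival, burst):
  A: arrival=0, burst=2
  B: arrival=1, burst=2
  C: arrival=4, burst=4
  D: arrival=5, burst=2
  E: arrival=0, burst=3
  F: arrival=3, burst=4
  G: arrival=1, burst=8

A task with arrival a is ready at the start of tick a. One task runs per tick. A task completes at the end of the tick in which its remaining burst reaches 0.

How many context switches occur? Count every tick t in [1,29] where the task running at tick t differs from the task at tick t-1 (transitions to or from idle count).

t=0: L0/L1/L2 = AE/-/- → run A
t=1: L0/L1/L2 = AEBG/-/- → run A
t=2: L0/L1/L2 = EBG/-/- → run E
t=3: L0/L1/L2 = EBGF/-/- → run E
t=4: L0/L1/L2 = EBGFC/-/- → run E
t=5: L0/L1/L2 = BGFCD/-/- → run B
t=6: L0/L1/L2 = BGFCD/-/- → run B
t=7: L0/L1/L2 = GFCD/-/- → run G
t=8: L0/L1/L2 = GFCD/-/- → run G
t=9: L0/L1/L2 = GFCD/-/- → run G
t=10: L0/L1/L2 = GFCD/-/- → run G
t=11: L0/L1/L2 = FCD/G/- → run F
t=12: L0/L1/L2 = FCD/G/- → run F
t=13: L0/L1/L2 = FCD/G/- → run F
t=14: L0/L1/L2 = FCD/G/- → run F
t=15: L0/L1/L2 = CD/G/- → run C
t=16: L0/L1/L2 = CD/G/- → run C
t=17: L0/L1/L2 = CD/G/- → run C
t=18: L0/L1/L2 = CD/G/- → run C
t=19: L0/L1/L2 = D/G/- → run D
t=20: L0/L1/L2 = D/G/- → run D
t=21: L0/L1/L2 = -/G/- → run G
t=22: L0/L1/L2 = -/G/- → run G
t=23: L0/L1/L2 = -/G/- → run G
t=24: L0/L1/L2 = -/G/- → run G
t=25: (idle)
t=26: (idle)
t=27: (idle)
t=28: (idle)
t=29: (idle)

context switches = 8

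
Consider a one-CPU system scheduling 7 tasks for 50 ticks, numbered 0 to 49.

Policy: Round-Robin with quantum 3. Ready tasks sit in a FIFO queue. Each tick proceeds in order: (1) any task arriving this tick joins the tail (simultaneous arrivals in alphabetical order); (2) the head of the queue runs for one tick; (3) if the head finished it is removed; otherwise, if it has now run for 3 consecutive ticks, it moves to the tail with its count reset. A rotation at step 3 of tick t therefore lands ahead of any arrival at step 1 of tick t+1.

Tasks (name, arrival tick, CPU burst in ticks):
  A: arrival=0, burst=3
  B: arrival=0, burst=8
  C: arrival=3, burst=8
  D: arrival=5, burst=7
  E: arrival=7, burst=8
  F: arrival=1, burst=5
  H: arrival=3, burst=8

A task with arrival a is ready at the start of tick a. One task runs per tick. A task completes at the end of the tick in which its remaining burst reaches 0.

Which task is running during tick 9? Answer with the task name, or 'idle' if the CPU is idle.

running at tick 9 = C

t=0: queue=[A,B] q_used=0 → run A
t=1: queue=[A,B,F] q_used=1 → run A
t=2: queue=[A,B,F] q_used=2 → run A
t=3: queue=[B,F,C,H] q_used=0 → run B
t=4: queue=[B,F,C,H] q_used=1 → run B
t=5: queue=[B,F,C,H,D] q_used=2 → run B
t=6: queue=[F,C,H,D,B] q_used=0 → run F
t=7: queue=[F,C,H,D,B,E] q_used=1 → run F
t=8: queue=[F,C,H,D,B,E] q_used=2 → run F
t=9: queue=[C,H,D,B,E,F] q_used=0 → run C
t=10: queue=[C,H,D,B,E,F] q_used=1 → run C
t=11: queue=[C,H,D,B,E,F] q_used=2 → run C
t=12: queue=[H,D,B,E,F,C] q_used=0 → run H
t=13: queue=[H,D,B,E,F,C] q_used=1 → run H
t=14: queue=[H,D,B,E,F,C] q_used=2 → run H
t=15: queue=[D,B,E,F,C,H] q_used=0 → run D
t=16: queue=[D,B,E,F,C,H] q_used=1 → run D
t=17: queue=[D,B,E,F,C,H] q_used=2 → run D
t=18: queue=[B,E,F,C,H,D] q_used=0 → run B
t=19: queue=[B,E,F,C,H,D] q_used=1 → run B
t=20: queue=[B,E,F,C,H,D] q_used=2 → run B
t=21: queue=[E,F,C,H,D,B] q_used=0 → run E
t=22: queue=[E,F,C,H,D,B] q_used=1 → run E
t=23: queue=[E,F,C,H,D,B] q_used=2 → run E
t=24: queue=[F,C,H,D,B,E] q_used=0 → run F
t=25: queue=[F,C,H,D,B,E] q_used=1 → run F
t=26: queue=[C,H,D,B,E] q_used=0 → run C
t=27: queue=[C,H,D,B,E] q_used=1 → run C
t=28: queue=[C,H,D,B,E] q_used=2 → run C
t=29: queue=[H,D,B,E,C] q_used=0 → run H
t=30: queue=[H,D,B,E,C] q_used=1 → run H
t=31: queue=[H,D,B,E,C] q_used=2 → run H
t=32: queue=[D,B,E,C,H] q_used=0 → run D
t=33: queue=[D,B,E,C,H] q_used=1 → run D
t=34: queue=[D,B,E,C,H] q_used=2 → run D
t=35: queue=[B,E,C,H,D] q_used=0 → run B
t=36: queue=[B,E,C,H,D] q_used=1 → run B
t=37: queue=[E,C,H,D] q_used=0 → run E
t=38: queue=[E,C,H,D] q_used=1 → run E
t=39: queue=[E,C,H,D] q_used=2 → run E
t=40: queue=[C,H,D,E] q_used=0 → run C
t=41: queue=[C,H,D,E] q_used=1 → run C
t=42: queue=[H,D,E] q_used=0 → run H
t=43: queue=[H,D,E] q_used=1 → run H
t=44: queue=[D,E] q_used=0 → run D
t=45: queue=[E] q_used=0 → run E
t=46: queue=[E] q_used=1 → run E
t=47: (idle)
t=48: (idle)
t=49: (idle)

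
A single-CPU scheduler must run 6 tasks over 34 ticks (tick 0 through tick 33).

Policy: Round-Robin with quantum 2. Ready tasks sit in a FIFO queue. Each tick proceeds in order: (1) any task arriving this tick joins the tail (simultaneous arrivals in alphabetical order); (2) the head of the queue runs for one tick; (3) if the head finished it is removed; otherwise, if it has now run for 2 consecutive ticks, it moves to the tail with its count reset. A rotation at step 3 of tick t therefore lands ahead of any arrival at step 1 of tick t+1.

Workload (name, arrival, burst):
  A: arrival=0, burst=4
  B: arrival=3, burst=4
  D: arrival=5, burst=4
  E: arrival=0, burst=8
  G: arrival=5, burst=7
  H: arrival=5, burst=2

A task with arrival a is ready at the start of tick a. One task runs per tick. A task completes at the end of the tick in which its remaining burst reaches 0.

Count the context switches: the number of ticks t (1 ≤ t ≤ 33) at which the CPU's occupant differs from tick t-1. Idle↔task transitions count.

context switches = 14

t=0: queue=[A,E] q_used=0 → run A
t=1: queue=[A,E] q_used=1 → run A
t=2: queue=[E,A] q_used=0 → run E
t=3: queue=[E,A,B] q_used=1 → run E
t=4: queue=[A,B,E] q_used=0 → run A
t=5: queue=[A,B,E,D,G,H] q_used=1 → run A
t=6: queue=[B,E,D,G,H] q_used=0 → run B
t=7: queue=[B,E,D,G,H] q_used=1 → run B
t=8: queue=[E,D,G,H,B] q_used=0 → run E
t=9: queue=[E,D,G,H,B] q_used=1 → run E
t=10: queue=[D,G,H,B,E] q_used=0 → run D
t=11: queue=[D,G,H,B,E] q_used=1 → run D
t=12: queue=[G,H,B,E,D] q_used=0 → run G
t=13: queue=[G,H,B,E,D] q_used=1 → run G
t=14: queue=[H,B,E,D,G] q_used=0 → run H
t=15: queue=[H,B,E,D,G] q_used=1 → run H
t=16: queue=[B,E,D,G] q_used=0 → run B
t=17: queue=[B,E,D,G] q_used=1 → run B
t=18: queue=[E,D,G] q_used=0 → run E
t=19: queue=[E,D,G] q_used=1 → run E
t=20: queue=[D,G,E] q_used=0 → run D
t=21: queue=[D,G,E] q_used=1 → run D
t=22: queue=[G,E] q_used=0 → run G
t=23: queue=[G,E] q_used=1 → run G
t=24: queue=[E,G] q_used=0 → run E
t=25: queue=[E,G] q_used=1 → run E
t=26: queue=[G] q_used=0 → run G
t=27: queue=[G] q_used=1 → run G
t=28: queue=[G] q_used=0 → run G
t=29: (idle)
t=30: (idle)
t=31: (idle)
t=32: (idle)
t=33: (idle)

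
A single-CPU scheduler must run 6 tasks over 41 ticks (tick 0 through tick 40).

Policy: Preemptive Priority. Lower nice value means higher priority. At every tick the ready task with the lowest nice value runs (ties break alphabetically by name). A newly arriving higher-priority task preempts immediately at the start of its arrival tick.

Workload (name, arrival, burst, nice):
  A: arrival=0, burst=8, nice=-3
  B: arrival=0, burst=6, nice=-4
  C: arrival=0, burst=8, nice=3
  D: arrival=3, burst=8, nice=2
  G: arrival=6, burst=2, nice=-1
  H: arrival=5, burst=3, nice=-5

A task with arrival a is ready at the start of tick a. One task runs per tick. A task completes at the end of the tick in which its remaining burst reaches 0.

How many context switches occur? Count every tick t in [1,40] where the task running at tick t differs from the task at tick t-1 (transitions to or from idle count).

context switches = 7

t=0: ready={A,B,C} → run B
t=1: ready={A,B,C} → run B
t=2: ready={A,B,C} → run B
t=3: ready={A,B,C,D} → run B
t=4: ready={A,B,C,D} → run B
t=5: ready={A,B,C,D,H} → run H
t=6: ready={A,B,C,D,G,H} → run H
t=7: ready={A,B,C,D,G,H} → run H
t=8: ready={A,B,C,D,G} → run B
t=9: ready={A,C,D,G} → run A
t=10: ready={A,C,D,G} → run A
t=11: ready={A,C,D,G} → run A
t=12: ready={A,C,D,G} → run A
t=13: ready={A,C,D,G} → run A
t=14: ready={A,C,D,G} → run A
t=15: ready={A,C,D,G} → run A
t=16: ready={A,C,D,G} → run A
t=17: ready={C,D,G} → run G
t=18: ready={C,D,G} → run G
t=19: ready={C,D} → run D
t=20: ready={C,D} → run D
t=21: ready={C,D} → run D
t=22: ready={C,D} → run D
t=23: ready={C,D} → run D
t=24: ready={C,D} → run D
t=25: ready={C,D} → run D
t=26: ready={C,D} → run D
t=27: ready={C} → run C
t=28: ready={C} → run C
t=29: ready={C} → run C
t=30: ready={C} → run C
t=31: ready={C} → run C
t=32: ready={C} → run C
t=33: ready={C} → run C
t=34: ready={C} → run C
t=35: (idle)
t=36: (idle)
t=37: (idle)
t=38: (idle)
t=39: (idle)
t=40: (idle)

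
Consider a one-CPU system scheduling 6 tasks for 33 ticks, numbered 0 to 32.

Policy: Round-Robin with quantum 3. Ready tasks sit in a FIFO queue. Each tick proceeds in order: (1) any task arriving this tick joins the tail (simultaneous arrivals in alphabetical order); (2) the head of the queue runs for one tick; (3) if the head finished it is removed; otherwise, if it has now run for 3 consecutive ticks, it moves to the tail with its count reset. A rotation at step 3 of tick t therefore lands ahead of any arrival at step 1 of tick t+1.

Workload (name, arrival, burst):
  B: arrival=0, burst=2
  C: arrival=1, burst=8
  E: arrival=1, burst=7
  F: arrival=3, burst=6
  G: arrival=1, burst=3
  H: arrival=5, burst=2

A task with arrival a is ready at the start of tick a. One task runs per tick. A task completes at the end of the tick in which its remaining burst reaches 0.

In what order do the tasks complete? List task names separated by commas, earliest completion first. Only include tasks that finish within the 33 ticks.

completion order = B, G, H, F, C, E

t=0: queue=[B] q_used=0 → run B
t=1: queue=[B,C,E,G] q_used=1 → run B
t=2: queue=[C,E,G] q_used=0 → run C
t=3: queue=[C,E,G,F] q_used=1 → run C
t=4: queue=[C,E,G,F] q_used=2 → run C
t=5: queue=[E,G,F,C,H] q_used=0 → run E
t=6: queue=[E,G,F,C,H] q_used=1 → run E
t=7: queue=[E,G,F,C,H] q_used=2 → run E
t=8: queue=[G,F,C,H,E] q_used=0 → run G
t=9: queue=[G,F,C,H,E] q_used=1 → run G
t=10: queue=[G,F,C,H,E] q_used=2 → run G
t=11: queue=[F,C,H,E] q_used=0 → run F
t=12: queue=[F,C,H,E] q_used=1 → run F
t=13: queue=[F,C,H,E] q_used=2 → run F
t=14: queue=[C,H,E,F] q_used=0 → run C
t=15: queue=[C,H,E,F] q_used=1 → run C
t=16: queue=[C,H,E,F] q_used=2 → run C
t=17: queue=[H,E,F,C] q_used=0 → run H
t=18: queue=[H,E,F,C] q_used=1 → run H
t=19: queue=[E,F,C] q_used=0 → run E
t=20: queue=[E,F,C] q_used=1 → run E
t=21: queue=[E,F,C] q_used=2 → run E
t=22: queue=[F,C,E] q_used=0 → run F
t=23: queue=[F,C,E] q_used=1 → run F
t=24: queue=[F,C,E] q_used=2 → run F
t=25: queue=[C,E] q_used=0 → run C
t=26: queue=[C,E] q_used=1 → run C
t=27: queue=[E] q_used=0 → run E
t=28: (idle)
t=29: (idle)
t=30: (idle)
t=31: (idle)
t=32: (idle)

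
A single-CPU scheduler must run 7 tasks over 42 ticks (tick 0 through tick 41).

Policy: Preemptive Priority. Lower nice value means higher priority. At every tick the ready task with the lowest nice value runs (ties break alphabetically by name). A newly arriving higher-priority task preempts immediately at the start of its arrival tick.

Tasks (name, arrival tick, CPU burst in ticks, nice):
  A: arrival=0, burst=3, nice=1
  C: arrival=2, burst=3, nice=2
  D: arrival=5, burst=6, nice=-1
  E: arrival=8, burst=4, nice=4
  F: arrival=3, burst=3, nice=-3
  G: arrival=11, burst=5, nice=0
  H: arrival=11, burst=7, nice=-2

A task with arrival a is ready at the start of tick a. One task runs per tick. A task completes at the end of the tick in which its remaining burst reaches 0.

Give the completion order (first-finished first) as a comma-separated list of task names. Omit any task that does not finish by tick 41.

completion order = A, F, H, D, G, C, E

t=0: ready={A} → run A
t=1: ready={A} → run A
t=2: ready={A,C} → run A
t=3: ready={C,F} → run F
t=4: ready={C,F} → run F
t=5: ready={C,D,F} → run F
t=6: ready={C,D} → run D
t=7: ready={C,D} → run D
t=8: ready={C,D,E} → run D
t=9: ready={C,D,E} → run D
t=10: ready={C,D,E} → run D
t=11: ready={C,D,E,G,H} → run H
t=12: ready={C,D,E,G,H} → run H
t=13: ready={C,D,E,G,H} → run H
t=14: ready={C,D,E,G,H} → run H
t=15: ready={C,D,E,G,H} → run H
t=16: ready={C,D,E,G,H} → run H
t=17: ready={C,D,E,G,H} → run H
t=18: ready={C,D,E,G} → run D
t=19: ready={C,E,G} → run G
t=20: ready={C,E,G} → run G
t=21: ready={C,E,G} → run G
t=22: ready={C,E,G} → run G
t=23: ready={C,E,G} → run G
t=24: ready={C,E} → run C
t=25: ready={C,E} → run C
t=26: ready={C,E} → run C
t=27: ready={E} → run E
t=28: ready={E} → run E
t=29: ready={E} → run E
t=30: ready={E} → run E
t=31: (idle)
t=32: (idle)
t=33: (idle)
t=34: (idle)
t=35: (idle)
t=36: (idle)
t=37: (idle)
t=38: (idle)
t=39: (idle)
t=40: (idle)
t=41: (idle)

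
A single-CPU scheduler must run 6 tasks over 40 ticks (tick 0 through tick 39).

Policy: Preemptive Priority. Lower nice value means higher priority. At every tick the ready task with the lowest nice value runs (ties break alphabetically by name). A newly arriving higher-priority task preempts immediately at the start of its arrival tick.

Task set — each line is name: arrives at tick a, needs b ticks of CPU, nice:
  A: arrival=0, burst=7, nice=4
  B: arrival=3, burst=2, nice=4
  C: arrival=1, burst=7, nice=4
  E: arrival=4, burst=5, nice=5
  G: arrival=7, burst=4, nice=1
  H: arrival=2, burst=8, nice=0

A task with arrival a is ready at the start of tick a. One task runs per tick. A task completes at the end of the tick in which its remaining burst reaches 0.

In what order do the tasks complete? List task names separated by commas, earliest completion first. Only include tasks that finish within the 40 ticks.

completion order = H, G, A, B, C, E

t=0: ready={A} → run A
t=1: ready={A,C} → run A
t=2: ready={A,C,H} → run H
t=3: ready={A,B,C,H} → run H
t=4: ready={A,B,C,E,H} → run H
t=5: ready={A,B,C,E,H} → run H
t=6: ready={A,B,C,E,H} → run H
t=7: ready={A,B,C,E,G,H} → run H
t=8: ready={A,B,C,E,G,H} → run H
t=9: ready={A,B,C,E,G,H} → run H
t=10: ready={A,B,C,E,G} → run G
t=11: ready={A,B,C,E,G} → run G
t=12: ready={A,B,C,E,G} → run G
t=13: ready={A,B,C,E,G} → run G
t=14: ready={A,B,C,E} → run A
t=15: ready={A,B,C,E} → run A
t=16: ready={A,B,C,E} → run A
t=17: ready={A,B,C,E} → run A
t=18: ready={A,B,C,E} → run A
t=19: ready={B,C,E} → run B
t=20: ready={B,C,E} → run B
t=21: ready={C,E} → run C
t=22: ready={C,E} → run C
t=23: ready={C,E} → run C
t=24: ready={C,E} → run C
t=25: ready={C,E} → run C
t=26: ready={C,E} → run C
t=27: ready={C,E} → run C
t=28: ready={E} → run E
t=29: ready={E} → run E
t=30: ready={E} → run E
t=31: ready={E} → run E
t=32: ready={E} → run E
t=33: (idle)
t=34: (idle)
t=35: (idle)
t=36: (idle)
t=37: (idle)
t=38: (idle)
t=39: (idle)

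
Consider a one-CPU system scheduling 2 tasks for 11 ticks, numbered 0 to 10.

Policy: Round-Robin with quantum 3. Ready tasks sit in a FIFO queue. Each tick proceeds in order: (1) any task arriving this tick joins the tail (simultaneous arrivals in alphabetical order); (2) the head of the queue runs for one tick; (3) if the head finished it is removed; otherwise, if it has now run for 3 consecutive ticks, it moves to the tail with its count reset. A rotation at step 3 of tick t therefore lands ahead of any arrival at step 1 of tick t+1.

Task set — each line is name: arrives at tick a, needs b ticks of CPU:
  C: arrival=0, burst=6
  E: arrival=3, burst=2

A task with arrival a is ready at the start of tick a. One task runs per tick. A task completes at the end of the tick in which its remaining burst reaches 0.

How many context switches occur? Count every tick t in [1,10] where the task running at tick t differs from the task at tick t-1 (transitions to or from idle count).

t=0: queue=[C] q_used=0 → run C
t=1: queue=[C] q_used=1 → run C
t=2: queue=[C] q_used=2 → run C
t=3: queue=[C,E] q_used=0 → run C
t=4: queue=[C,E] q_used=1 → run C
t=5: queue=[C,E] q_used=2 → run C
t=6: queue=[E] q_used=0 → run E
t=7: queue=[E] q_used=1 → run E
t=8: (idle)
t=9: (idle)
t=10: (idle)

context switches = 2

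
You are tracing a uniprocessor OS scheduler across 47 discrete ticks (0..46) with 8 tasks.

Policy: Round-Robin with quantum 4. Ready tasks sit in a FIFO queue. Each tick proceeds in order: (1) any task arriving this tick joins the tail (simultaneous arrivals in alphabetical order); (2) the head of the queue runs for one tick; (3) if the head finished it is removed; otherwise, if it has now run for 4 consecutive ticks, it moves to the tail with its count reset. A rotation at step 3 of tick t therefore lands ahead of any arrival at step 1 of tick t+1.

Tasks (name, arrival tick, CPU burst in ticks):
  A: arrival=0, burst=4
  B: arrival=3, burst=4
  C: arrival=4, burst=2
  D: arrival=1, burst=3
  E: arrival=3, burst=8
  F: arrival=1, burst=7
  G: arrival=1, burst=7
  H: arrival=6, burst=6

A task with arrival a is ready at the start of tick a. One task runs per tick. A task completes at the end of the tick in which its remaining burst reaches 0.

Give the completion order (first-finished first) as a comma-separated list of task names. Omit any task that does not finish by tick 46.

t=0: queue=[A] q_used=0 → run A
t=1: queue=[A,D,F,G] q_used=1 → run A
t=2: queue=[A,D,F,G] q_used=2 → run A
t=3: queue=[A,D,F,G,B,E] q_used=3 → run A
t=4: queue=[D,F,G,B,E,C] q_used=0 → run D
t=5: queue=[D,F,G,B,E,C] q_used=1 → run D
t=6: queue=[D,F,G,B,E,C,H] q_used=2 → run D
t=7: queue=[F,G,B,E,C,H] q_used=0 → run F
t=8: queue=[F,G,B,E,C,H] q_used=1 → run F
t=9: queue=[F,G,B,E,C,H] q_used=2 → run F
t=10: queue=[F,G,B,E,C,H] q_used=3 → run F
t=11: queue=[G,B,E,C,H,F] q_used=0 → run G
t=12: queue=[G,B,E,C,H,F] q_used=1 → run G
t=13: queue=[G,B,E,C,H,F] q_used=2 → run G
t=14: queue=[G,B,E,C,H,F] q_used=3 → run G
t=15: queue=[B,E,C,H,F,G] q_used=0 → run B
t=16: queue=[B,E,C,H,F,G] q_used=1 → run B
t=17: queue=[B,E,C,H,F,G] q_used=2 → run B
t=18: queue=[B,E,C,H,F,G] q_used=3 → run B
t=19: queue=[E,C,H,F,G] q_used=0 → run E
t=20: queue=[E,C,H,F,G] q_used=1 → run E
t=21: queue=[E,C,H,F,G] q_used=2 → run E
t=22: queue=[E,C,H,F,G] q_used=3 → run E
t=23: queue=[C,H,F,G,E] q_used=0 → run C
t=24: queue=[C,H,F,G,E] q_used=1 → run C
t=25: queue=[H,F,G,E] q_used=0 → run H
t=26: queue=[H,F,G,E] q_used=1 → run H
t=27: queue=[H,F,G,E] q_used=2 → run H
t=28: queue=[H,F,G,E] q_used=3 → run H
t=29: queue=[F,G,E,H] q_used=0 → run F
t=30: queue=[F,G,E,H] q_used=1 → run F
t=31: queue=[F,G,E,H] q_used=2 → run F
t=32: queue=[G,E,H] q_used=0 → run G
t=33: queue=[G,E,H] q_used=1 → run G
t=34: queue=[G,E,H] q_used=2 → run G
t=35: queue=[E,H] q_used=0 → run E
t=36: queue=[E,H] q_used=1 → run E
t=37: queue=[E,H] q_used=2 → run E
t=38: queue=[E,H] q_used=3 → run E
t=39: queue=[H] q_used=0 → run H
t=40: queue=[H] q_used=1 → run H
t=41: (idle)
t=42: (idle)
t=43: (idle)
t=44: (idle)
t=45: (idle)
t=46: (idle)

completion order = A, D, B, C, F, G, E, H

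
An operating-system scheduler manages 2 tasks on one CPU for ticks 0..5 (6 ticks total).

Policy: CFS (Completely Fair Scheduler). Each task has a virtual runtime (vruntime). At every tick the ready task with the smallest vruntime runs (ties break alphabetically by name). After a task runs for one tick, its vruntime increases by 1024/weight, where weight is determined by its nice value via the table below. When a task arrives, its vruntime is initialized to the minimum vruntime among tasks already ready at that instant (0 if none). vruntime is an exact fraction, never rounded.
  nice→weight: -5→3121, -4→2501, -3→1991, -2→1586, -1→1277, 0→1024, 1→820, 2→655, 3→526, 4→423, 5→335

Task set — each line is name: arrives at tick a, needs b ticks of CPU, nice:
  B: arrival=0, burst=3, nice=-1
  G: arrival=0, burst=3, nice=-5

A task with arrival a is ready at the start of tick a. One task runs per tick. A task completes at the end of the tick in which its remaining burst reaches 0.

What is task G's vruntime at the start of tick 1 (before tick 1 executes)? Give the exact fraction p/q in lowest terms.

t=0: vr[B=0 G=0] → run B
t=1: vr[B=1024/1277 G=0] → run G
t=2: vr[B=1024/1277 G=1024/3121] → run G
t=3: vr[B=1024/1277 G=2048/3121] → run G
t=4: vr[B=1024/1277] → run B
t=5: vr[B=2048/1277] → run B

vruntime(G, start of tick 1) = 0/1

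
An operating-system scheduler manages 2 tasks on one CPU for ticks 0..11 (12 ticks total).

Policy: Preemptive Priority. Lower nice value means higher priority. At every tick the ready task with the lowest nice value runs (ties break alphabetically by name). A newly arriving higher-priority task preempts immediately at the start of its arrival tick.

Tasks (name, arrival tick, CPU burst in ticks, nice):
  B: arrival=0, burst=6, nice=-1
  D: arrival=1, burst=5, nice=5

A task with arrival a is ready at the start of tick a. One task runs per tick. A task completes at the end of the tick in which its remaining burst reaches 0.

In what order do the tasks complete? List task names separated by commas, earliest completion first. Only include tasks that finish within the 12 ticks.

t=0: ready={B} → run B
t=1: ready={B,D} → run B
t=2: ready={B,D} → run B
t=3: ready={B,D} → run B
t=4: ready={B,D} → run B
t=5: ready={B,D} → run B
t=6: ready={D} → run D
t=7: ready={D} → run D
t=8: ready={D} → run D
t=9: ready={D} → run D
t=10: ready={D} → run D
t=11: (idle)

completion order = B, D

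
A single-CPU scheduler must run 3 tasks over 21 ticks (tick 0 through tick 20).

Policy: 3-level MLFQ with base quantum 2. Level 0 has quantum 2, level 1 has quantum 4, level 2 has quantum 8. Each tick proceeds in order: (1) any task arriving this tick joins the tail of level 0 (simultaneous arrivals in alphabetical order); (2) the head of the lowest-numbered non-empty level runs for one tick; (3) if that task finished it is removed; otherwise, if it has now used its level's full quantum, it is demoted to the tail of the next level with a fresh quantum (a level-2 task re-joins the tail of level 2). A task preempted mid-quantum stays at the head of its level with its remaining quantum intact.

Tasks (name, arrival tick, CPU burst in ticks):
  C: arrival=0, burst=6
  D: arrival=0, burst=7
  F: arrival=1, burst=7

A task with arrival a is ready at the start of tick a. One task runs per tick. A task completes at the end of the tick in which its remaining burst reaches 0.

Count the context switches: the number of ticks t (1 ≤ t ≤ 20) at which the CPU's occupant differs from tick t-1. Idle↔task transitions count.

t=0: L0/L1/L2 = CD/-/- → run C
t=1: L0/L1/L2 = CDF/-/- → run C
t=2: L0/L1/L2 = DF/C/- → run D
t=3: L0/L1/L2 = DF/C/- → run D
t=4: L0/L1/L2 = F/CD/- → run F
t=5: L0/L1/L2 = F/CD/- → run F
t=6: L0/L1/L2 = -/CDF/- → run C
t=7: L0/L1/L2 = -/CDF/- → run C
t=8: L0/L1/L2 = -/CDF/- → run C
t=9: L0/L1/L2 = -/CDF/- → run C
t=10: L0/L1/L2 = -/DF/- → run D
t=11: L0/L1/L2 = -/DF/- → run D
t=12: L0/L1/L2 = -/DF/- → run D
t=13: L0/L1/L2 = -/DF/- → run D
t=14: L0/L1/L2 = -/F/D → run F
t=15: L0/L1/L2 = -/F/D → run F
t=16: L0/L1/L2 = -/F/D → run F
t=17: L0/L1/L2 = -/F/D → run F
t=18: L0/L1/L2 = -/-/DF → run D
t=19: L0/L1/L2 = -/-/F → run F
t=20: (idle)

context switches = 8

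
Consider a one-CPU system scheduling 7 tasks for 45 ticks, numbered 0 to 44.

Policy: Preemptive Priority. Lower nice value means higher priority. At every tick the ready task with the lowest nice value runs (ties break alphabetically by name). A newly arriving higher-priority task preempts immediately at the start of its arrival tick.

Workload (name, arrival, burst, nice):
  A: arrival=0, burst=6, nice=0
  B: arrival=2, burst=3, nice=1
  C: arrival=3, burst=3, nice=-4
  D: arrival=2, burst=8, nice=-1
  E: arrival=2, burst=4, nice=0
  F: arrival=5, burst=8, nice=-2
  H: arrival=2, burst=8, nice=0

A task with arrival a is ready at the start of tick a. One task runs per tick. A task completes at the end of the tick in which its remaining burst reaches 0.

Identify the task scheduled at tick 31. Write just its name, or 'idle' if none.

running at tick 31 = H

t=0: ready={A} → run A
t=1: ready={A} → run A
t=2: ready={A,B,D,E,H} → run D
t=3: ready={A,B,C,D,E,H} → run C
t=4: ready={A,B,C,D,E,H} → run C
t=5: ready={A,B,C,D,E,F,H} → run C
t=6: ready={A,B,D,E,F,H} → run F
t=7: ready={A,B,D,E,F,H} → run F
t=8: ready={A,B,D,E,F,H} → run F
t=9: ready={A,B,D,E,F,H} → run F
t=10: ready={A,B,D,E,F,H} → run F
t=11: ready={A,B,D,E,F,H} → run F
t=12: ready={A,B,D,E,F,H} → run F
t=13: ready={A,B,D,E,F,H} → run F
t=14: ready={A,B,D,E,H} → run D
t=15: ready={A,B,D,E,H} → run D
t=16: ready={A,B,D,E,H} → run D
t=17: ready={A,B,D,E,H} → run D
t=18: ready={A,B,D,E,H} → run D
t=19: ready={A,B,D,E,H} → run D
t=20: ready={A,B,D,E,H} → run D
t=21: ready={A,B,E,H} → run A
t=22: ready={A,B,E,H} → run A
t=23: ready={A,B,E,H} → run A
t=24: ready={A,B,E,H} → run A
t=25: ready={B,E,H} → run E
t=26: ready={B,E,H} → run E
t=27: ready={B,E,H} → run E
t=28: ready={B,E,H} → run E
t=29: ready={B,H} → run H
t=30: ready={B,H} → run H
t=31: ready={B,H} → run H
t=32: ready={B,H} → run H
t=33: ready={B,H} → run H
t=34: ready={B,H} → run H
t=35: ready={B,H} → run H
t=36: ready={B,H} → run H
t=37: ready={B} → run B
t=38: ready={B} → run B
t=39: ready={B} → run B
t=40: (idle)
t=41: (idle)
t=42: (idle)
t=43: (idle)
t=44: (idle)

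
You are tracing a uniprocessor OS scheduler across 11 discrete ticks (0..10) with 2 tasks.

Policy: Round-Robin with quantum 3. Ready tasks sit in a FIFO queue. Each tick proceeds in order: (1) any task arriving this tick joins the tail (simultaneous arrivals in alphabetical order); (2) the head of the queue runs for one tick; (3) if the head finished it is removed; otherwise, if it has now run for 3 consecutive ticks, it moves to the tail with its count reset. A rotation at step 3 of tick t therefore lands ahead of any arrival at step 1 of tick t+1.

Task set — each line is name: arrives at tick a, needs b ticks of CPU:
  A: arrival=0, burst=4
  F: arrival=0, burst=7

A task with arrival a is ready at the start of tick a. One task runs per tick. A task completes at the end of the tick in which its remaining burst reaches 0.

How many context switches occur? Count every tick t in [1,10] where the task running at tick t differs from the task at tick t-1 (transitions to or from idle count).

t=0: queue=[A,F] q_used=0 → run A
t=1: queue=[A,F] q_used=1 → run A
t=2: queue=[A,F] q_used=2 → run A
t=3: queue=[F,A] q_used=0 → run F
t=4: queue=[F,A] q_used=1 → run F
t=5: queue=[F,A] q_used=2 → run F
t=6: queue=[A,F] q_used=0 → run A
t=7: queue=[F] q_used=0 → run F
t=8: queue=[F] q_used=1 → run F
t=9: queue=[F] q_used=2 → run F
t=10: queue=[F] q_used=0 → run F

context switches = 3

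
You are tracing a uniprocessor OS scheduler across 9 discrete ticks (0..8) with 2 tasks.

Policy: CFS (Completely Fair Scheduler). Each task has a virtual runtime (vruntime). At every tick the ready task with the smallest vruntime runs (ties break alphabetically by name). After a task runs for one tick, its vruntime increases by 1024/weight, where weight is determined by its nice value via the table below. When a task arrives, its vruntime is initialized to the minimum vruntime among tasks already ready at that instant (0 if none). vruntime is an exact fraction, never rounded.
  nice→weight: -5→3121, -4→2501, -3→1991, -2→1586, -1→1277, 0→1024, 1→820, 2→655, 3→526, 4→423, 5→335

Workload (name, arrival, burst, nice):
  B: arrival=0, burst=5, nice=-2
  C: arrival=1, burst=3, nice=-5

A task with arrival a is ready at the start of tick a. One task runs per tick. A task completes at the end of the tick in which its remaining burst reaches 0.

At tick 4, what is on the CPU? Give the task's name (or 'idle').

t=0: vr[B=0] → run B
t=1: vr[B=512/793 C=512/793] → run B
t=2: vr[B=1024/793 C=512/793] → run C
t=3: vr[B=1024/793 C=2409984/2474953] → run C
t=4: vr[B=1024/793 C=3222016/2474953] → run B
t=5: vr[B=1536/793 C=3222016/2474953] → run C
t=6: vr[B=1536/793] → run B
t=7: vr[B=2048/793] → run B
t=8: (idle)

running at tick 4 = B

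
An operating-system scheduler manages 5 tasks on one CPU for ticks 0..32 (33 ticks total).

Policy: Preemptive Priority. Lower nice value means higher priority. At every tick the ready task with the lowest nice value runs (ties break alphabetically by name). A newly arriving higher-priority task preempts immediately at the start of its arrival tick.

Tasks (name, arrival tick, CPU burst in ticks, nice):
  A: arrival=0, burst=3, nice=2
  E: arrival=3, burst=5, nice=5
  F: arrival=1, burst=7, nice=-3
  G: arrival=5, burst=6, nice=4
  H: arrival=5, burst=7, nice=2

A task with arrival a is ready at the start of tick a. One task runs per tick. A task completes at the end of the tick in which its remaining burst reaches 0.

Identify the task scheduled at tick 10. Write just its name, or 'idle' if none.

t=0: ready={A} → run A
t=1: ready={A,F} → run F
t=2: ready={A,F} → run F
t=3: ready={A,E,F} → run F
t=4: ready={A,E,F} → run F
t=5: ready={A,E,F,G,H} → run F
t=6: ready={A,E,F,G,H} → run F
t=7: ready={A,E,F,G,H} → run F
t=8: ready={A,E,G,H} → run A
t=9: ready={A,E,G,H} → run A
t=10: ready={E,G,H} → run H
t=11: ready={E,G,H} → run H
t=12: ready={E,G,H} → run H
t=13: ready={E,G,H} → run H
t=14: ready={E,G,H} → run H
t=15: ready={E,G,H} → run H
t=16: ready={E,G,H} → run H
t=17: ready={E,G} → run G
t=18: ready={E,G} → run G
t=19: ready={E,G} → run G
t=20: ready={E,G} → run G
t=21: ready={E,G} → run G
t=22: ready={E,G} → run G
t=23: ready={E} → run E
t=24: ready={E} → run E
t=25: ready={E} → run E
t=26: ready={E} → run E
t=27: ready={E} → run E
t=28: (idle)
t=29: (idle)
t=30: (idle)
t=31: (idle)
t=32: (idle)

running at tick 10 = H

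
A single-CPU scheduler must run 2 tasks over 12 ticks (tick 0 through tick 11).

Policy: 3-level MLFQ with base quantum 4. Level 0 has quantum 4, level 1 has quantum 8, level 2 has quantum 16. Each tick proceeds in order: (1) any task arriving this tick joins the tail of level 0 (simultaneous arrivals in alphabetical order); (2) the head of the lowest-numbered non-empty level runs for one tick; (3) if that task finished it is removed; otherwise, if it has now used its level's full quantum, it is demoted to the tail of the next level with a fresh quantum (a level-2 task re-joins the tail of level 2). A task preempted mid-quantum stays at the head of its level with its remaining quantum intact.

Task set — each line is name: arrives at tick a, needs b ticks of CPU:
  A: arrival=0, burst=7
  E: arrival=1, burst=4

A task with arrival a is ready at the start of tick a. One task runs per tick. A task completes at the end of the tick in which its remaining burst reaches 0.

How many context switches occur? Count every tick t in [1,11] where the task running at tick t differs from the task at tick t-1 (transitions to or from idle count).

context switches = 3

t=0: L0/L1/L2 = A/-/- → run A
t=1: L0/L1/L2 = AE/-/- → run A
t=2: L0/L1/L2 = AE/-/- → run A
t=3: L0/L1/L2 = AE/-/- → run A
t=4: L0/L1/L2 = E/A/- → run E
t=5: L0/L1/L2 = E/A/- → run E
t=6: L0/L1/L2 = E/A/- → run E
t=7: L0/L1/L2 = E/A/- → run E
t=8: L0/L1/L2 = -/A/- → run A
t=9: L0/L1/L2 = -/A/- → run A
t=10: L0/L1/L2 = -/A/- → run A
t=11: (idle)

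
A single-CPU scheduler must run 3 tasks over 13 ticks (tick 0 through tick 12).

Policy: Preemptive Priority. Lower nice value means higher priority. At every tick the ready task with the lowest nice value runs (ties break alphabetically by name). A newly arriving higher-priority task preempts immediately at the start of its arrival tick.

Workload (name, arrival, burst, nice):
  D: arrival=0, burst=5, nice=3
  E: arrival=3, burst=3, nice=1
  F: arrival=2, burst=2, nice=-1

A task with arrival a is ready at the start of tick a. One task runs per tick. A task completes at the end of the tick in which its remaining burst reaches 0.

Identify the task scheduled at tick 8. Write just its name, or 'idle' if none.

running at tick 8 = D

t=0: ready={D} → run D
t=1: ready={D} → run D
t=2: ready={D,F} → run F
t=3: ready={D,E,F} → run F
t=4: ready={D,E} → run E
t=5: ready={D,E} → run E
t=6: ready={D,E} → run E
t=7: ready={D} → run D
t=8: ready={D} → run D
t=9: ready={D} → run D
t=10: (idle)
t=11: (idle)
t=12: (idle)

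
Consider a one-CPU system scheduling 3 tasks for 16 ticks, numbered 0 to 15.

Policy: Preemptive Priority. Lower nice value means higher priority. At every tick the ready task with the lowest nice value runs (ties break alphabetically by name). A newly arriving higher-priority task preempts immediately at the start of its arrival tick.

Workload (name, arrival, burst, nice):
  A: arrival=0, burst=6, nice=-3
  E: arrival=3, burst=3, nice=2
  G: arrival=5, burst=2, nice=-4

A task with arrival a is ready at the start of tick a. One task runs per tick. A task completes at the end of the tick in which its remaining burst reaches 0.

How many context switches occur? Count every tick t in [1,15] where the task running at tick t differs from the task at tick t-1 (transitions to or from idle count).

t=0: ready={A} → run A
t=1: ready={A} → run A
t=2: ready={A} → run A
t=3: ready={A,E} → run A
t=4: ready={A,E} → run A
t=5: ready={A,E,G} → run G
t=6: ready={A,E,G} → run G
t=7: ready={A,E} → run A
t=8: ready={E} → run E
t=9: ready={E} → run E
t=10: ready={E} → run E
t=11: (idle)
t=12: (idle)
t=13: (idle)
t=14: (idle)
t=15: (idle)

context switches = 4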